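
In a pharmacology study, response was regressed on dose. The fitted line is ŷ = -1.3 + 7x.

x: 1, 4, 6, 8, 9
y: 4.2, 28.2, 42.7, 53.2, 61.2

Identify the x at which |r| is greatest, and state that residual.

x=1: ŷ = -1.3 + 7·1 = 5.7; r = 4.2 − 5.7 = -1.5
x=4: ŷ = -1.3 + 7·4 = 26.7; r = 28.2 − 26.7 = 1.5
x=6: ŷ = -1.3 + 7·6 = 40.7; r = 42.7 − 40.7 = 2
x=8: ŷ = -1.3 + 7·8 = 54.7; r = 53.2 − 54.7 = -1.5
x=9: ŷ = -1.3 + 7·9 = 61.7; r = 61.2 − 61.7 = -0.5
Largest |r| is 2 at x = 6, residual 2.

x = 6, r = 2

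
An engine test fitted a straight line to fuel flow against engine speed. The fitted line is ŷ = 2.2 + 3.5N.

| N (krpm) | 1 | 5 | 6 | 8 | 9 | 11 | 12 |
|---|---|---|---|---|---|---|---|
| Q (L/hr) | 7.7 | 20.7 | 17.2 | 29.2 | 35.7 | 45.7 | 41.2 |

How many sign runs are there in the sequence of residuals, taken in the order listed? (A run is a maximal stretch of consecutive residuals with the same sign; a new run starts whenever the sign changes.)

4 runs

N=1: ŷ = 2.2 + 3.5·1 = 5.7; r = 7.7 − 5.7 = 2
N=5: ŷ = 2.2 + 3.5·5 = 19.7; r = 20.7 − 19.7 = 1
N=6: ŷ = 2.2 + 3.5·6 = 23.2; r = 17.2 − 23.2 = -6
N=8: ŷ = 2.2 + 3.5·8 = 30.2; r = 29.2 − 30.2 = -1
N=9: ŷ = 2.2 + 3.5·9 = 33.7; r = 35.7 − 33.7 = 2
N=11: ŷ = 2.2 + 3.5·11 = 40.7; r = 45.7 − 40.7 = 5
N=12: ŷ = 2.2 + 3.5·12 = 44.2; r = 41.2 − 44.2 = -3
Signs: + + − − + + −
Runs: +×2, −×2, +×2, −×1 → 4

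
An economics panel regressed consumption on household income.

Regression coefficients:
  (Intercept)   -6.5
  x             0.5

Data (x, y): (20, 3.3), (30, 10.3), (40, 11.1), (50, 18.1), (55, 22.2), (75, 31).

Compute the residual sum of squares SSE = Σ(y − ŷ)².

SSE = 10.64

x=20: ŷ = -6.5 + 0.5·20 = 3.5; e = 3.3 − 3.5 = -0.2
x=30: ŷ = -6.5 + 0.5·30 = 8.5; e = 10.3 − 8.5 = 1.8
x=40: ŷ = -6.5 + 0.5·40 = 13.5; e = 11.1 − 13.5 = -2.4
x=50: ŷ = -6.5 + 0.5·50 = 18.5; e = 18.1 − 18.5 = -0.4
x=55: ŷ = -6.5 + 0.5·55 = 21; e = 22.2 − 21 = 1.2
x=75: ŷ = -6.5 + 0.5·75 = 31; e = 31 − 31 = 0
SSE = 0.04 + 3.24 + 5.76 + 0.16 + 1.44 + 0 = 10.64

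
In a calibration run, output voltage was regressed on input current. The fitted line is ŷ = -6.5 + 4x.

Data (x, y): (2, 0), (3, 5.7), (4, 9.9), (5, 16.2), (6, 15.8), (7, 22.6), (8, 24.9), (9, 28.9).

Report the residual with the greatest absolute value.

x=2: ŷ = -6.5 + 4·2 = 1.5; e = 0 − 1.5 = -1.5
x=3: ŷ = -6.5 + 4·3 = 5.5; e = 5.7 − 5.5 = 0.2
x=4: ŷ = -6.5 + 4·4 = 9.5; e = 9.9 − 9.5 = 0.4
x=5: ŷ = -6.5 + 4·5 = 13.5; e = 16.2 − 13.5 = 2.7
x=6: ŷ = -6.5 + 4·6 = 17.5; e = 15.8 − 17.5 = -1.7
x=7: ŷ = -6.5 + 4·7 = 21.5; e = 22.6 − 21.5 = 1.1
x=8: ŷ = -6.5 + 4·8 = 25.5; e = 24.9 − 25.5 = -0.6
x=9: ŷ = -6.5 + 4·9 = 29.5; e = 28.9 − 29.5 = -0.6
Largest |e| is 2.7 at x = 5, residual 2.7.

e = 2.7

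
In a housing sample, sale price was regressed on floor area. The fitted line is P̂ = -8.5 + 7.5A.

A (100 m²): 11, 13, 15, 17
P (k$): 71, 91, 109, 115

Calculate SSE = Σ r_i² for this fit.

SSE = 54

A=11: P̂ = -8.5 + 7.5·11 = 74; r = 71 − 74 = -3
A=13: P̂ = -8.5 + 7.5·13 = 89; r = 91 − 89 = 2
A=15: P̂ = -8.5 + 7.5·15 = 104; r = 109 − 104 = 5
A=17: P̂ = -8.5 + 7.5·17 = 119; r = 115 − 119 = -4
SSE = 9 + 4 + 25 + 16 = 54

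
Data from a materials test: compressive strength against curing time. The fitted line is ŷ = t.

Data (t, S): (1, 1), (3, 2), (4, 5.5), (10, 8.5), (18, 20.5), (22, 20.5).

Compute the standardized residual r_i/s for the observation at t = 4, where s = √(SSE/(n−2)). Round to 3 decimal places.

0.802

t=1: ŷ = 1 = 1; r = 1 − 1 = 0
t=3: ŷ = 3 = 3; r = 2 − 3 = -1
t=4: ŷ = 4 = 4; r = 5.5 − 4 = 1.5
t=10: ŷ = 10 = 10; r = 8.5 − 10 = -1.5
t=18: ŷ = 18 = 18; r = 20.5 − 18 = 2.5
t=22: ŷ = 22 = 22; r = 20.5 − 22 = -1.5
SSE = 0 + 1 + 2.25 + 2.25 + 6.25 + 2.25 = 14
s = √(14/4) = 1.87083
r/s = 1.5 / 1.87083 = 0.802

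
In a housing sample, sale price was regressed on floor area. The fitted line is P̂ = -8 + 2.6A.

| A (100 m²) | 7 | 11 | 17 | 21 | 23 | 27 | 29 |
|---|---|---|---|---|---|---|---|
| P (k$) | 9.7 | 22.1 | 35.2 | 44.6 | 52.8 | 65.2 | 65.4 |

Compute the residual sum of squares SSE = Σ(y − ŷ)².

SSE = 21.5

A=7: P̂ = -8 + 2.6·7 = 10.2; r = 9.7 − 10.2 = -0.5
A=11: P̂ = -8 + 2.6·11 = 20.6; r = 22.1 − 20.6 = 1.5
A=17: P̂ = -8 + 2.6·17 = 36.2; r = 35.2 − 36.2 = -1
A=21: P̂ = -8 + 2.6·21 = 46.6; r = 44.6 − 46.6 = -2
A=23: P̂ = -8 + 2.6·23 = 51.8; r = 52.8 − 51.8 = 1
A=27: P̂ = -8 + 2.6·27 = 62.2; r = 65.2 − 62.2 = 3
A=29: P̂ = -8 + 2.6·29 = 67.4; r = 65.4 − 67.4 = -2
SSE = 0.25 + 2.25 + 1 + 4 + 1 + 9 + 4 = 21.5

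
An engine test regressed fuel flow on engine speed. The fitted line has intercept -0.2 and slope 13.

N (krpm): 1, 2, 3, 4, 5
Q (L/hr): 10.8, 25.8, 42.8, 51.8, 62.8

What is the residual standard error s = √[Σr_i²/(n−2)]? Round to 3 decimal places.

N=1: Q̂ = -0.2 + 13·1 = 12.8; r = 10.8 − 12.8 = -2
N=2: Q̂ = -0.2 + 13·2 = 25.8; r = 25.8 − 25.8 = 0
N=3: Q̂ = -0.2 + 13·3 = 38.8; r = 42.8 − 38.8 = 4
N=4: Q̂ = -0.2 + 13·4 = 51.8; r = 51.8 − 51.8 = 0
N=5: Q̂ = -0.2 + 13·5 = 64.8; r = 62.8 − 64.8 = -2
SSE = 4 + 0 + 16 + 0 + 4 = 24
s = √(24/3) = √8 ≈ 2.828

s = 2.828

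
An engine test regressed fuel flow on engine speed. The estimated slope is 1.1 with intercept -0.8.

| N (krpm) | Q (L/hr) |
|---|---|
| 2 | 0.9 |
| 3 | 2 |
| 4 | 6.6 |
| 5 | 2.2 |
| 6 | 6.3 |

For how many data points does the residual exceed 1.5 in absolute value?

N=2: Q̂ = -0.8 + 1.1·2 = 1.4; r = 0.9 − 1.4 = -0.5
N=3: Q̂ = -0.8 + 1.1·3 = 2.5; r = 2 − 2.5 = -0.5
N=4: Q̂ = -0.8 + 1.1·4 = 3.6; r = 6.6 − 3.6 = 3
N=5: Q̂ = -0.8 + 1.1·5 = 4.7; r = 2.2 − 4.7 = -2.5
N=6: Q̂ = -0.8 + 1.1·6 = 5.8; r = 6.3 − 5.8 = 0.5
|r| > 1.5: N=4 (|r|=3), N=5 (|r|=2.5) → 2

2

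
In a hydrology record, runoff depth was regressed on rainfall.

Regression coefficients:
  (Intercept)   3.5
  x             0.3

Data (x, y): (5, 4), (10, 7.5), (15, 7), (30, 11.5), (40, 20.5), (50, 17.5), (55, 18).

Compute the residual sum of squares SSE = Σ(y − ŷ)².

x=5: ŷ = 3.5 + 0.3·5 = 5; e = 4 − 5 = -1
x=10: ŷ = 3.5 + 0.3·10 = 6.5; e = 7.5 − 6.5 = 1
x=15: ŷ = 3.5 + 0.3·15 = 8; e = 7 − 8 = -1
x=30: ŷ = 3.5 + 0.3·30 = 12.5; e = 11.5 − 12.5 = -1
x=40: ŷ = 3.5 + 0.3·40 = 15.5; e = 20.5 − 15.5 = 5
x=50: ŷ = 3.5 + 0.3·50 = 18.5; e = 17.5 − 18.5 = -1
x=55: ŷ = 3.5 + 0.3·55 = 20; e = 18 − 20 = -2
SSE = 1 + 1 + 1 + 1 + 25 + 1 + 4 = 34

SSE = 34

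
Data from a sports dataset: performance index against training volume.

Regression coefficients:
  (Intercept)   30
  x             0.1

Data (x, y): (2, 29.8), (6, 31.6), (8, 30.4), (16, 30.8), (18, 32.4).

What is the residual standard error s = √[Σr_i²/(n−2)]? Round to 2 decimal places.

s = 0.88

x=2: ŷ = 30 + 0.1·2 = 30.2; r = 29.8 − 30.2 = -0.4
x=6: ŷ = 30 + 0.1·6 = 30.6; r = 31.6 − 30.6 = 1
x=8: ŷ = 30 + 0.1·8 = 30.8; r = 30.4 − 30.8 = -0.4
x=16: ŷ = 30 + 0.1·16 = 31.6; r = 30.8 − 31.6 = -0.8
x=18: ŷ = 30 + 0.1·18 = 31.8; r = 32.4 − 31.8 = 0.6
SSE = 0.16 + 1 + 0.16 + 0.64 + 0.36 = 2.32
s = √(2.32/3) = √0.773333 ≈ 0.88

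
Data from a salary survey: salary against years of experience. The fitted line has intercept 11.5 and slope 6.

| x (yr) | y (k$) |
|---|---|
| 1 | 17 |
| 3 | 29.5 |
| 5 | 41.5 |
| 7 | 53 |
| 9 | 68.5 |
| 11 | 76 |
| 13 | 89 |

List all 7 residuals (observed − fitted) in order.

x=1: ŷ = 11.5 + 6·1 = 17.5; e = 17 − 17.5 = -0.5
x=3: ŷ = 11.5 + 6·3 = 29.5; e = 29.5 − 29.5 = 0
x=5: ŷ = 11.5 + 6·5 = 41.5; e = 41.5 − 41.5 = 0
x=7: ŷ = 11.5 + 6·7 = 53.5; e = 53 − 53.5 = -0.5
x=9: ŷ = 11.5 + 6·9 = 65.5; e = 68.5 − 65.5 = 3
x=11: ŷ = 11.5 + 6·11 = 77.5; e = 76 − 77.5 = -1.5
x=13: ŷ = 11.5 + 6·13 = 89.5; e = 89 − 89.5 = -0.5

-0.5, 0, 0, -0.5, 3, -1.5, -0.5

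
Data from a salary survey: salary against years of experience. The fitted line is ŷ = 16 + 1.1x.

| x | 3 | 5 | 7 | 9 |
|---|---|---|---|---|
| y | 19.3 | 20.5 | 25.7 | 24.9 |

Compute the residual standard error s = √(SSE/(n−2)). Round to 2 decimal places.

x=3: ŷ = 16 + 1.1·3 = 19.3; e = 19.3 − 19.3 = 0
x=5: ŷ = 16 + 1.1·5 = 21.5; e = 20.5 − 21.5 = -1
x=7: ŷ = 16 + 1.1·7 = 23.7; e = 25.7 − 23.7 = 2
x=9: ŷ = 16 + 1.1·9 = 25.9; e = 24.9 − 25.9 = -1
SSE = 0 + 1 + 4 + 1 = 6
s = √(6/2) = √3 ≈ 1.73

s = 1.73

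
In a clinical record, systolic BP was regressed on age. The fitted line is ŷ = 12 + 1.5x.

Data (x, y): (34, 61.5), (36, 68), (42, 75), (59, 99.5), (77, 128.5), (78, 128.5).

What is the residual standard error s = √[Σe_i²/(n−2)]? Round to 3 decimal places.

x=34: ŷ = 12 + 1.5·34 = 63; e = 61.5 − 63 = -1.5
x=36: ŷ = 12 + 1.5·36 = 66; e = 68 − 66 = 2
x=42: ŷ = 12 + 1.5·42 = 75; e = 75 − 75 = 0
x=59: ŷ = 12 + 1.5·59 = 100.5; e = 99.5 − 100.5 = -1
x=77: ŷ = 12 + 1.5·77 = 127.5; e = 128.5 − 127.5 = 1
x=78: ŷ = 12 + 1.5·78 = 129; e = 128.5 − 129 = -0.5
SSE = 2.25 + 4 + 0 + 1 + 1 + 0.25 = 8.5
s = √(8.5/4) = √2.125 ≈ 1.458

s = 1.458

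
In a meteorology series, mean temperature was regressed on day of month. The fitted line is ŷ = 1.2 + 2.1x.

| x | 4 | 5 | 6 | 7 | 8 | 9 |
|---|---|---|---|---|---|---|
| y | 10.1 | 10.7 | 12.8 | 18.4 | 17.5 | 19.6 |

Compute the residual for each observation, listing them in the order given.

x=4: ŷ = 1.2 + 2.1·4 = 9.6; e = 10.1 − 9.6 = 0.5
x=5: ŷ = 1.2 + 2.1·5 = 11.7; e = 10.7 − 11.7 = -1
x=6: ŷ = 1.2 + 2.1·6 = 13.8; e = 12.8 − 13.8 = -1
x=7: ŷ = 1.2 + 2.1·7 = 15.9; e = 18.4 − 15.9 = 2.5
x=8: ŷ = 1.2 + 2.1·8 = 18; e = 17.5 − 18 = -0.5
x=9: ŷ = 1.2 + 2.1·9 = 20.1; e = 19.6 − 20.1 = -0.5

0.5, -1, -1, 2.5, -0.5, -0.5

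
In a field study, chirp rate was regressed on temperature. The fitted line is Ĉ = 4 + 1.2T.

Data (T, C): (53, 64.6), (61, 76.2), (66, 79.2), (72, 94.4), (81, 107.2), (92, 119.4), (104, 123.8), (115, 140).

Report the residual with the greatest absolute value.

T=53: Ĉ = 4 + 1.2·53 = 67.6; e = 64.6 − 67.6 = -3
T=61: Ĉ = 4 + 1.2·61 = 77.2; e = 76.2 − 77.2 = -1
T=66: Ĉ = 4 + 1.2·66 = 83.2; e = 79.2 − 83.2 = -4
T=72: Ĉ = 4 + 1.2·72 = 90.4; e = 94.4 − 90.4 = 4
T=81: Ĉ = 4 + 1.2·81 = 101.2; e = 107.2 − 101.2 = 6
T=92: Ĉ = 4 + 1.2·92 = 114.4; e = 119.4 − 114.4 = 5
T=104: Ĉ = 4 + 1.2·104 = 128.8; e = 123.8 − 128.8 = -5
T=115: Ĉ = 4 + 1.2·115 = 142; e = 140 − 142 = -2
Largest |e| is 6 at T = 81, residual 6.

e = 6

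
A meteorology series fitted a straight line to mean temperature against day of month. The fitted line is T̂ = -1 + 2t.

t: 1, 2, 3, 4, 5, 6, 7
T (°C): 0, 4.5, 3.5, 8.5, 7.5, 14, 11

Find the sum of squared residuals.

SSE = 23

t=1: T̂ = -1 + 2·1 = 1; e = 0 − 1 = -1
t=2: T̂ = -1 + 2·2 = 3; e = 4.5 − 3 = 1.5
t=3: T̂ = -1 + 2·3 = 5; e = 3.5 − 5 = -1.5
t=4: T̂ = -1 + 2·4 = 7; e = 8.5 − 7 = 1.5
t=5: T̂ = -1 + 2·5 = 9; e = 7.5 − 9 = -1.5
t=6: T̂ = -1 + 2·6 = 11; e = 14 − 11 = 3
t=7: T̂ = -1 + 2·7 = 13; e = 11 − 13 = -2
SSE = 1 + 2.25 + 2.25 + 2.25 + 2.25 + 9 + 4 = 23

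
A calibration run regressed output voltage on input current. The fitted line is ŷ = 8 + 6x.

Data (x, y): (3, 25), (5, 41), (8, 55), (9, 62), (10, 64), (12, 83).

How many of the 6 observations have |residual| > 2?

3

x=3: ŷ = 8 + 6·3 = 26; r = 25 − 26 = -1
x=5: ŷ = 8 + 6·5 = 38; r = 41 − 38 = 3
x=8: ŷ = 8 + 6·8 = 56; r = 55 − 56 = -1
x=9: ŷ = 8 + 6·9 = 62; r = 62 − 62 = 0
x=10: ŷ = 8 + 6·10 = 68; r = 64 − 68 = -4
x=12: ŷ = 8 + 6·12 = 80; r = 83 − 80 = 3
|r| > 2: x=5 (|r|=3), x=10 (|r|=4), x=12 (|r|=3) → 3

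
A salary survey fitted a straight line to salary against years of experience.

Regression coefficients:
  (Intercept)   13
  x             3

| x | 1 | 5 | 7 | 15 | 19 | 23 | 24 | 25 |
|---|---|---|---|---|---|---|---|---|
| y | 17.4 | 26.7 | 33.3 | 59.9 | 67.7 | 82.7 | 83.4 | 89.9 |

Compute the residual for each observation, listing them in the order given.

1.4, -1.3, -0.7, 1.9, -2.3, 0.7, -1.6, 1.9

x=1: ŷ = 13 + 3·1 = 16; r = 17.4 − 16 = 1.4
x=5: ŷ = 13 + 3·5 = 28; r = 26.7 − 28 = -1.3
x=7: ŷ = 13 + 3·7 = 34; r = 33.3 − 34 = -0.7
x=15: ŷ = 13 + 3·15 = 58; r = 59.9 − 58 = 1.9
x=19: ŷ = 13 + 3·19 = 70; r = 67.7 − 70 = -2.3
x=23: ŷ = 13 + 3·23 = 82; r = 82.7 − 82 = 0.7
x=24: ŷ = 13 + 3·24 = 85; r = 83.4 − 85 = -1.6
x=25: ŷ = 13 + 3·25 = 88; r = 89.9 − 88 = 1.9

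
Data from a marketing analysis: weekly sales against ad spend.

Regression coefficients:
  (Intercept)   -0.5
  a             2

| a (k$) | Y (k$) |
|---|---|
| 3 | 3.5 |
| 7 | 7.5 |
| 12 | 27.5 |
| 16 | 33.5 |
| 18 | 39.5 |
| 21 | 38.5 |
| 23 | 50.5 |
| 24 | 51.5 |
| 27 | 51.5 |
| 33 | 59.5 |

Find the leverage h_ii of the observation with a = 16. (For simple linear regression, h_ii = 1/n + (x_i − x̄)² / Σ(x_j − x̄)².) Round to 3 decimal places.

ā = (3 + 7 + 12 + 16 + 18 + 21 + 23 + 24 + 27 + 33)/10 = 18.4
Σ(a − ā)² = 237.16 + 129.96 + 40.96 + 5.76 + 0.16 + 6.76 + 21.16 + 31.36 + 73.96 + 213.16 = 760.4
h = 1/10 + (-2.4)²/760.4 = 0.1 + 0.00757496 = 0.108

h = 0.108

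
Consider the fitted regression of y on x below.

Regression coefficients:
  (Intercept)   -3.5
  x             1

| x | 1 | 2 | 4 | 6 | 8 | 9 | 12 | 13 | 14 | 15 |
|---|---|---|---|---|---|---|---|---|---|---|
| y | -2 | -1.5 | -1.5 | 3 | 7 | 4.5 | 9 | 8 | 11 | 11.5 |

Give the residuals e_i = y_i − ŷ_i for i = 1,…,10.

0.5, 0, -2, 0.5, 2.5, -1, 0.5, -1.5, 0.5, 0

x=1: ŷ = -3.5 + 1 = -2.5; e = -2 − (-2.5) = 0.5
x=2: ŷ = -3.5 + 2 = -1.5; e = -1.5 − (-1.5) = 0
x=4: ŷ = -3.5 + 4 = 0.5; e = -1.5 − 0.5 = -2
x=6: ŷ = -3.5 + 6 = 2.5; e = 3 − 2.5 = 0.5
x=8: ŷ = -3.5 + 8 = 4.5; e = 7 − 4.5 = 2.5
x=9: ŷ = -3.5 + 9 = 5.5; e = 4.5 − 5.5 = -1
x=12: ŷ = -3.5 + 12 = 8.5; e = 9 − 8.5 = 0.5
x=13: ŷ = -3.5 + 13 = 9.5; e = 8 − 9.5 = -1.5
x=14: ŷ = -3.5 + 14 = 10.5; e = 11 − 10.5 = 0.5
x=15: ŷ = -3.5 + 15 = 11.5; e = 11.5 − 11.5 = 0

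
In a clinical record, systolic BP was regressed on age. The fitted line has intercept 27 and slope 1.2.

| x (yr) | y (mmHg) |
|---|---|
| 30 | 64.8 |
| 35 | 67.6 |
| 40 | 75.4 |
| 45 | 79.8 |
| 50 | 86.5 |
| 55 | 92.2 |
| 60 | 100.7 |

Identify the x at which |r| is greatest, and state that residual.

x=30: ŷ = 27 + 1.2·30 = 63; r = 64.8 − 63 = 1.8
x=35: ŷ = 27 + 1.2·35 = 69; r = 67.6 − 69 = -1.4
x=40: ŷ = 27 + 1.2·40 = 75; r = 75.4 − 75 = 0.4
x=45: ŷ = 27 + 1.2·45 = 81; r = 79.8 − 81 = -1.2
x=50: ŷ = 27 + 1.2·50 = 87; r = 86.5 − 87 = -0.5
x=55: ŷ = 27 + 1.2·55 = 93; r = 92.2 − 93 = -0.8
x=60: ŷ = 27 + 1.2·60 = 99; r = 100.7 − 99 = 1.7
Largest |r| is 1.8 at x = 30, residual 1.8.

x = 30, r = 1.8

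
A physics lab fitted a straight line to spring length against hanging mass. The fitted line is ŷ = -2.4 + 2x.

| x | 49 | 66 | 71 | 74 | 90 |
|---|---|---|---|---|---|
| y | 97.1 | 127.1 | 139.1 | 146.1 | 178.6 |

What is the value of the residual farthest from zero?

x=49: ŷ = -2.4 + 2·49 = 95.6; e = 97.1 − 95.6 = 1.5
x=66: ŷ = -2.4 + 2·66 = 129.6; e = 127.1 − 129.6 = -2.5
x=71: ŷ = -2.4 + 2·71 = 139.6; e = 139.1 − 139.6 = -0.5
x=74: ŷ = -2.4 + 2·74 = 145.6; e = 146.1 − 145.6 = 0.5
x=90: ŷ = -2.4 + 2·90 = 177.6; e = 178.6 − 177.6 = 1
Largest |e| is 2.5 at x = 66, residual -2.5.

e = -2.5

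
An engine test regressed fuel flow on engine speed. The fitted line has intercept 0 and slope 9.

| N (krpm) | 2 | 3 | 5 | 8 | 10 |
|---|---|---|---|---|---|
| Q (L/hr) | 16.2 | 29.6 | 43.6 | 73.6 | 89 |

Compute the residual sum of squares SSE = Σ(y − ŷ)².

N=2: ŷ = 9·2 = 18; r = 16.2 − 18 = -1.8
N=3: ŷ = 9·3 = 27; r = 29.6 − 27 = 2.6
N=5: ŷ = 9·5 = 45; r = 43.6 − 45 = -1.4
N=8: ŷ = 9·8 = 72; r = 73.6 − 72 = 1.6
N=10: ŷ = 9·10 = 90; r = 89 − 90 = -1
SSE = 3.24 + 6.76 + 1.96 + 2.56 + 1 = 15.52

SSE = 15.52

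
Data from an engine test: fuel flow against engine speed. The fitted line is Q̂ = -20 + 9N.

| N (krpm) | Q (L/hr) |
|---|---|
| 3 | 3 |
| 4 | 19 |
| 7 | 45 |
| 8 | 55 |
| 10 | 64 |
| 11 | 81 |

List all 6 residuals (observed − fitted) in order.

N=3: Q̂ = -20 + 9·3 = 7; r = 3 − 7 = -4
N=4: Q̂ = -20 + 9·4 = 16; r = 19 − 16 = 3
N=7: Q̂ = -20 + 9·7 = 43; r = 45 − 43 = 2
N=8: Q̂ = -20 + 9·8 = 52; r = 55 − 52 = 3
N=10: Q̂ = -20 + 9·10 = 70; r = 64 − 70 = -6
N=11: Q̂ = -20 + 9·11 = 79; r = 81 − 79 = 2

-4, 3, 2, 3, -6, 2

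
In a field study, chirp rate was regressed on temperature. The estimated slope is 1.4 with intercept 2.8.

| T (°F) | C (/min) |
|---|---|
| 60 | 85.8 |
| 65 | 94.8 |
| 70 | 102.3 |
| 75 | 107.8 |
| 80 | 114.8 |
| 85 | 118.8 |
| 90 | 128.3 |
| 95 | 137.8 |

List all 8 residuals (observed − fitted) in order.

T=60: ŷ = 2.8 + 1.4·60 = 86.8; r = 85.8 − 86.8 = -1
T=65: ŷ = 2.8 + 1.4·65 = 93.8; r = 94.8 − 93.8 = 1
T=70: ŷ = 2.8 + 1.4·70 = 100.8; r = 102.3 − 100.8 = 1.5
T=75: ŷ = 2.8 + 1.4·75 = 107.8; r = 107.8 − 107.8 = 0
T=80: ŷ = 2.8 + 1.4·80 = 114.8; r = 114.8 − 114.8 = 0
T=85: ŷ = 2.8 + 1.4·85 = 121.8; r = 118.8 − 121.8 = -3
T=90: ŷ = 2.8 + 1.4·90 = 128.8; r = 128.3 − 128.8 = -0.5
T=95: ŷ = 2.8 + 1.4·95 = 135.8; r = 137.8 − 135.8 = 2

-1, 1, 1.5, 0, 0, -3, -0.5, 2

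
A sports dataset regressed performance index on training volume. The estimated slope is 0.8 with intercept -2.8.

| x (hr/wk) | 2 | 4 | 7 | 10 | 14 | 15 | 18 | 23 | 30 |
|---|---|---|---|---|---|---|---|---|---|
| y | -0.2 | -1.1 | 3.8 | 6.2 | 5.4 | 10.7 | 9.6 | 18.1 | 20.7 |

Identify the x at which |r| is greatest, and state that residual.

x = 14, r = -3

x=2: ŷ = -2.8 + 0.8·2 = -1.2; r = -0.2 − (-1.2) = 1
x=4: ŷ = -2.8 + 0.8·4 = 0.4; r = -1.1 − 0.4 = -1.5
x=7: ŷ = -2.8 + 0.8·7 = 2.8; r = 3.8 − 2.8 = 1
x=10: ŷ = -2.8 + 0.8·10 = 5.2; r = 6.2 − 5.2 = 1
x=14: ŷ = -2.8 + 0.8·14 = 8.4; r = 5.4 − 8.4 = -3
x=15: ŷ = -2.8 + 0.8·15 = 9.2; r = 10.7 − 9.2 = 1.5
x=18: ŷ = -2.8 + 0.8·18 = 11.6; r = 9.6 − 11.6 = -2
x=23: ŷ = -2.8 + 0.8·23 = 15.6; r = 18.1 − 15.6 = 2.5
x=30: ŷ = -2.8 + 0.8·30 = 21.2; r = 20.7 − 21.2 = -0.5
Largest |r| is 3 at x = 14, residual -3.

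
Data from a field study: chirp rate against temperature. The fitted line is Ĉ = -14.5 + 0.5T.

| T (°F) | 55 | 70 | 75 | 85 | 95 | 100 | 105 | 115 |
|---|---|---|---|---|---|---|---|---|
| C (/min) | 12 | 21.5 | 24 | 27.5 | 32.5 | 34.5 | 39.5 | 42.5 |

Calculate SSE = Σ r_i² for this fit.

SSE = 7

T=55: Ĉ = -14.5 + 0.5·55 = 13; r = 12 − 13 = -1
T=70: Ĉ = -14.5 + 0.5·70 = 20.5; r = 21.5 − 20.5 = 1
T=75: Ĉ = -14.5 + 0.5·75 = 23; r = 24 − 23 = 1
T=85: Ĉ = -14.5 + 0.5·85 = 28; r = 27.5 − 28 = -0.5
T=95: Ĉ = -14.5 + 0.5·95 = 33; r = 32.5 − 33 = -0.5
T=100: Ĉ = -14.5 + 0.5·100 = 35.5; r = 34.5 − 35.5 = -1
T=105: Ĉ = -14.5 + 0.5·105 = 38; r = 39.5 − 38 = 1.5
T=115: Ĉ = -14.5 + 0.5·115 = 43; r = 42.5 − 43 = -0.5
SSE = 1 + 1 + 1 + 0.25 + 0.25 + 1 + 2.25 + 0.25 = 7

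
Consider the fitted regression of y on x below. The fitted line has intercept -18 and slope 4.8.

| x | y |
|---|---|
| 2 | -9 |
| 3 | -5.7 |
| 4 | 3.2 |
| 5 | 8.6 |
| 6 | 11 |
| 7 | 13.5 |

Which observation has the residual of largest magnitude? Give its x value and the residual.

x=2: ŷ = -18 + 4.8·2 = -8.4; r = -9 − (-8.4) = -0.6
x=3: ŷ = -18 + 4.8·3 = -3.6; r = -5.7 − (-3.6) = -2.1
x=4: ŷ = -18 + 4.8·4 = 1.2; r = 3.2 − 1.2 = 2
x=5: ŷ = -18 + 4.8·5 = 6; r = 8.6 − 6 = 2.6
x=6: ŷ = -18 + 4.8·6 = 10.8; r = 11 − 10.8 = 0.2
x=7: ŷ = -18 + 4.8·7 = 15.6; r = 13.5 − 15.6 = -2.1
Largest |r| is 2.6 at x = 5, residual 2.6.

x = 5, r = 2.6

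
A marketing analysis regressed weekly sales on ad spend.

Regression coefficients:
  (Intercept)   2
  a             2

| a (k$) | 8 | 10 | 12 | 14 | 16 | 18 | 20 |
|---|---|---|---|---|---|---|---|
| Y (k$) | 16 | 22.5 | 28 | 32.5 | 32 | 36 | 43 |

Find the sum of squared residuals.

SSE = 23.5

a=8: ŷ = 2 + 2·8 = 18; r = 16 − 18 = -2
a=10: ŷ = 2 + 2·10 = 22; r = 22.5 − 22 = 0.5
a=12: ŷ = 2 + 2·12 = 26; r = 28 − 26 = 2
a=14: ŷ = 2 + 2·14 = 30; r = 32.5 − 30 = 2.5
a=16: ŷ = 2 + 2·16 = 34; r = 32 − 34 = -2
a=18: ŷ = 2 + 2·18 = 38; r = 36 − 38 = -2
a=20: ŷ = 2 + 2·20 = 42; r = 43 − 42 = 1
SSE = 4 + 0.25 + 4 + 6.25 + 4 + 4 + 1 = 23.5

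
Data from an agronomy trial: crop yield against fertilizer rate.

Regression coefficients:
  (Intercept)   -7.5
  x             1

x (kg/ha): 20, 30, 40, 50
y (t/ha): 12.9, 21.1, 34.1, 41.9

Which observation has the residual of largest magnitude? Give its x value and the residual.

x=20: ŷ = -7.5 + 20 = 12.5; r = 12.9 − 12.5 = 0.4
x=30: ŷ = -7.5 + 30 = 22.5; r = 21.1 − 22.5 = -1.4
x=40: ŷ = -7.5 + 40 = 32.5; r = 34.1 − 32.5 = 1.6
x=50: ŷ = -7.5 + 50 = 42.5; r = 41.9 − 42.5 = -0.6
Largest |r| is 1.6 at x = 40, residual 1.6.

x = 40, r = 1.6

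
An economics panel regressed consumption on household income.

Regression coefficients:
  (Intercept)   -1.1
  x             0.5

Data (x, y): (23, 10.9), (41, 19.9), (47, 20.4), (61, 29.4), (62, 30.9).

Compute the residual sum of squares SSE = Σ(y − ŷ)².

SSE = 5.5

x=23: ŷ = -1.1 + 0.5·23 = 10.4; r = 10.9 − 10.4 = 0.5
x=41: ŷ = -1.1 + 0.5·41 = 19.4; r = 19.9 − 19.4 = 0.5
x=47: ŷ = -1.1 + 0.5·47 = 22.4; r = 20.4 − 22.4 = -2
x=61: ŷ = -1.1 + 0.5·61 = 29.4; r = 29.4 − 29.4 = 0
x=62: ŷ = -1.1 + 0.5·62 = 29.9; r = 30.9 − 29.9 = 1
SSE = 0.25 + 0.25 + 4 + 0 + 1 = 5.5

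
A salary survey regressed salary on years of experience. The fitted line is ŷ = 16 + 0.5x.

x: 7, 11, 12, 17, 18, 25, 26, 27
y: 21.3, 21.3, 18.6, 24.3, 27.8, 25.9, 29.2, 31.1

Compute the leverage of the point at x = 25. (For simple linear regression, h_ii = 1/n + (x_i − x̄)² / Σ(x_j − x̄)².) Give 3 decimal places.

x̄ = (7 + 11 + 12 + 17 + 18 + 25 + 26 + 27)/8 = 17.875
Σ(x − x̄)² = 118.266 + 47.2656 + 34.5156 + 0.765625 + 0.015625 + 50.7656 + 66.0156 + 83.2656 = 400.875
h = 1/8 + (7.125)²/400.875 = 0.125 + 0.126637 = 0.252

h = 0.252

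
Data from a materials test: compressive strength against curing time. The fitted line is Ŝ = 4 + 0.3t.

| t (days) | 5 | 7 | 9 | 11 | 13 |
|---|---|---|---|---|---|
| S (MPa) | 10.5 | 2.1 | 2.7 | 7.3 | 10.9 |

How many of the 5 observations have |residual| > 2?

t=5: Ŝ = 4 + 0.3·5 = 5.5; e = 10.5 − 5.5 = 5
t=7: Ŝ = 4 + 0.3·7 = 6.1; e = 2.1 − 6.1 = -4
t=9: Ŝ = 4 + 0.3·9 = 6.7; e = 2.7 − 6.7 = -4
t=11: Ŝ = 4 + 0.3·11 = 7.3; e = 7.3 − 7.3 = 0
t=13: Ŝ = 4 + 0.3·13 = 7.9; e = 10.9 − 7.9 = 3
|e| > 2: t=5 (|e|=5), t=7 (|e|=4), t=9 (|e|=4), t=13 (|e|=3) → 4

4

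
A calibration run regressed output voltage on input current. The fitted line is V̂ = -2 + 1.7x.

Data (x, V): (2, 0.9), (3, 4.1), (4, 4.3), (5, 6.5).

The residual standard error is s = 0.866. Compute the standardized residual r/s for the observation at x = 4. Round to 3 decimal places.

-0.577

V̂ = -2 + 1.7·4 = 4.8
r = 4.3 − 4.8 = -0.5
r/s = -0.5 / 0.866 = -0.577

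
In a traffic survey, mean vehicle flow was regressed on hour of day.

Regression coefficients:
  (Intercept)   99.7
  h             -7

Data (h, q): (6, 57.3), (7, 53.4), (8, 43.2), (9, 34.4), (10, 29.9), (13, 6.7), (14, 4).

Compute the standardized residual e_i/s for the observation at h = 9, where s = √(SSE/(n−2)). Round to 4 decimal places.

-1.0886

h=6: ŷ = 99.7 − 7·6 = 57.7; e = 57.3 − 57.7 = -0.4
h=7: ŷ = 99.7 − 7·7 = 50.7; e = 53.4 − 50.7 = 2.7
h=8: ŷ = 99.7 − 7·8 = 43.7; e = 43.2 − 43.7 = -0.5
h=9: ŷ = 99.7 − 7·9 = 36.7; e = 34.4 − 36.7 = -2.3
h=10: ŷ = 99.7 − 7·10 = 29.7; e = 29.9 − 29.7 = 0.2
h=13: ŷ = 99.7 − 7·13 = 8.7; e = 6.7 − 8.7 = -2
h=14: ŷ = 99.7 − 7·14 = 1.7; e = 4 − 1.7 = 2.3
SSE = 0.16 + 7.29 + 0.25 + 5.29 + 0.04 + 4 + 5.29 = 22.32
s = √(22.32/5) = 2.11282
e/s = -2.3 / 2.11282 = -1.0886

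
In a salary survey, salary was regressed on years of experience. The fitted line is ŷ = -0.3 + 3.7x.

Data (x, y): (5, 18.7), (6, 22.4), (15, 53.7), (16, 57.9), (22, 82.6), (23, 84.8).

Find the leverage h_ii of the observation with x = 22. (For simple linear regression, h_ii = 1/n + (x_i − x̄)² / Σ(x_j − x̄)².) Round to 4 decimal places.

h = 0.3583

x̄ = (5 + 6 + 15 + 16 + 22 + 23)/6 = 14.5
Σ(x − x̄)² = 90.25 + 72.25 + 0.25 + 2.25 + 56.25 + 72.25 = 293.5
h = 1/6 + (7.5)²/293.5 = 0.166667 + 0.191652 = 0.3583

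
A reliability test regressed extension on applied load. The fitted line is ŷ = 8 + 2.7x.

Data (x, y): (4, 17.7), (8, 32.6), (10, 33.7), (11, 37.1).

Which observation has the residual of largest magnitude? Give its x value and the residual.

x=4: ŷ = 8 + 2.7·4 = 18.8; r = 17.7 − 18.8 = -1.1
x=8: ŷ = 8 + 2.7·8 = 29.6; r = 32.6 − 29.6 = 3
x=10: ŷ = 8 + 2.7·10 = 35; r = 33.7 − 35 = -1.3
x=11: ŷ = 8 + 2.7·11 = 37.7; r = 37.1 − 37.7 = -0.6
Largest |r| is 3 at x = 8, residual 3.

x = 8, r = 3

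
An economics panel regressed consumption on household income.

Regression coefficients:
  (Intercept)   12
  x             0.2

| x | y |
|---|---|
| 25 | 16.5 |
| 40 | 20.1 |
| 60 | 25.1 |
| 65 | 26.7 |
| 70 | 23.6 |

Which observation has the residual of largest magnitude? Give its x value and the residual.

x=25: ŷ = 12 + 0.2·25 = 17; r = 16.5 − 17 = -0.5
x=40: ŷ = 12 + 0.2·40 = 20; r = 20.1 − 20 = 0.1
x=60: ŷ = 12 + 0.2·60 = 24; r = 25.1 − 24 = 1.1
x=65: ŷ = 12 + 0.2·65 = 25; r = 26.7 − 25 = 1.7
x=70: ŷ = 12 + 0.2·70 = 26; r = 23.6 − 26 = -2.4
Largest |r| is 2.4 at x = 70, residual -2.4.

x = 70, r = -2.4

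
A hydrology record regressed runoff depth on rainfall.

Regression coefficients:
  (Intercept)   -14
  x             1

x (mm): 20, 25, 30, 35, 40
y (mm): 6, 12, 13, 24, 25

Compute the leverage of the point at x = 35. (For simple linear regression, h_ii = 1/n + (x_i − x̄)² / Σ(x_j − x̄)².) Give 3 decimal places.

h = 0.300

x̄ = (20 + 25 + 30 + 35 + 40)/5 = 30
Σ(x − x̄)² = 100 + 25 + 0 + 25 + 100 = 250
h = 1/5 + (5)²/250 = 0.2 + 0.1 = 0.300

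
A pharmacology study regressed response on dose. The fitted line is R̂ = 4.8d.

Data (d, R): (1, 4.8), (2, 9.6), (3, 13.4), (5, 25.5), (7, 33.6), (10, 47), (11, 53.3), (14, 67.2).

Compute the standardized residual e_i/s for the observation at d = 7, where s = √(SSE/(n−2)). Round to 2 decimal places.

d=1: R̂ = 4.8·1 = 4.8; e = 4.8 − 4.8 = 0
d=2: R̂ = 4.8·2 = 9.6; e = 9.6 − 9.6 = 0
d=3: R̂ = 4.8·3 = 14.4; e = 13.4 − 14.4 = -1
d=5: R̂ = 4.8·5 = 24; e = 25.5 − 24 = 1.5
d=7: R̂ = 4.8·7 = 33.6; e = 33.6 − 33.6 = 0
d=10: R̂ = 4.8·10 = 48; e = 47 − 48 = -1
d=11: R̂ = 4.8·11 = 52.8; e = 53.3 − 52.8 = 0.5
d=14: R̂ = 4.8·14 = 67.2; e = 67.2 − 67.2 = 0
SSE = 0 + 0 + 1 + 2.25 + 0 + 1 + 0.25 + 0 = 4.5
s = √(4.5/6) = 0.866025
e/s = 0 / 0.866025 = 0.00

0.00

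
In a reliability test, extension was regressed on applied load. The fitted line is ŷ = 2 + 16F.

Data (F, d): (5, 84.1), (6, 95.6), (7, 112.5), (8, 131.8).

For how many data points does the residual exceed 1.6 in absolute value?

3

F=5: ŷ = 2 + 16·5 = 82; r = 84.1 − 82 = 2.1
F=6: ŷ = 2 + 16·6 = 98; r = 95.6 − 98 = -2.4
F=7: ŷ = 2 + 16·7 = 114; r = 112.5 − 114 = -1.5
F=8: ŷ = 2 + 16·8 = 130; r = 131.8 − 130 = 1.8
|r| > 1.6: F=5 (|r|=2.1), F=6 (|r|=2.4), F=8 (|r|=1.8) → 3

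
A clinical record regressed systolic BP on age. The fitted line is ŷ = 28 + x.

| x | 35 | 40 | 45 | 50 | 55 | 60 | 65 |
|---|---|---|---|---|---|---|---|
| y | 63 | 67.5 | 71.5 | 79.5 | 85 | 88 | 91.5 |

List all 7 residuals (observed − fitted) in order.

0, -0.5, -1.5, 1.5, 2, 0, -1.5

x=35: ŷ = 28 + 35 = 63; e = 63 − 63 = 0
x=40: ŷ = 28 + 40 = 68; e = 67.5 − 68 = -0.5
x=45: ŷ = 28 + 45 = 73; e = 71.5 − 73 = -1.5
x=50: ŷ = 28 + 50 = 78; e = 79.5 − 78 = 1.5
x=55: ŷ = 28 + 55 = 83; e = 85 − 83 = 2
x=60: ŷ = 28 + 60 = 88; e = 88 − 88 = 0
x=65: ŷ = 28 + 65 = 93; e = 91.5 − 93 = -1.5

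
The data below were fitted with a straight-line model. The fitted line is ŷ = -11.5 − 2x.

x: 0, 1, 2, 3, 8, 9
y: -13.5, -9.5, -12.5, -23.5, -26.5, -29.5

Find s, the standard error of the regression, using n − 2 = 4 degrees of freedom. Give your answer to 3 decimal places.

x=0: ŷ = -11.5 − 2·0 = -11.5; r = -13.5 − (-11.5) = -2
x=1: ŷ = -11.5 − 2·1 = -13.5; r = -9.5 − (-13.5) = 4
x=2: ŷ = -11.5 − 2·2 = -15.5; r = -12.5 − (-15.5) = 3
x=3: ŷ = -11.5 − 2·3 = -17.5; r = -23.5 − (-17.5) = -6
x=8: ŷ = -11.5 − 2·8 = -27.5; r = -26.5 − (-27.5) = 1
x=9: ŷ = -11.5 − 2·9 = -29.5; r = -29.5 − (-29.5) = 0
SSE = 4 + 16 + 9 + 36 + 1 + 0 = 66
s = √(66/4) = √16.5 ≈ 4.062

s = 4.062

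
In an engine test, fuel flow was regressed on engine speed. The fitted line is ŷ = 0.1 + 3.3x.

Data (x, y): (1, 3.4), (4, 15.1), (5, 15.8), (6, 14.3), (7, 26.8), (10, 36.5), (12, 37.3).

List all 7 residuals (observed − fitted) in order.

x=1: ŷ = 0.1 + 3.3·1 = 3.4; e = 3.4 − 3.4 = 0
x=4: ŷ = 0.1 + 3.3·4 = 13.3; e = 15.1 − 13.3 = 1.8
x=5: ŷ = 0.1 + 3.3·5 = 16.6; e = 15.8 − 16.6 = -0.8
x=6: ŷ = 0.1 + 3.3·6 = 19.9; e = 14.3 − 19.9 = -5.6
x=7: ŷ = 0.1 + 3.3·7 = 23.2; e = 26.8 − 23.2 = 3.6
x=10: ŷ = 0.1 + 3.3·10 = 33.1; e = 36.5 − 33.1 = 3.4
x=12: ŷ = 0.1 + 3.3·12 = 39.7; e = 37.3 − 39.7 = -2.4

0, 1.8, -0.8, -5.6, 3.6, 3.4, -2.4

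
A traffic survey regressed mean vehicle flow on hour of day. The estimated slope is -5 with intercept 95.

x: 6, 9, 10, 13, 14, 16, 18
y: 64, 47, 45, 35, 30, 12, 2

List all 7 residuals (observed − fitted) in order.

-1, -3, 0, 5, 5, -3, -3

x=6: ŷ = 95 − 5·6 = 65; r = 64 − 65 = -1
x=9: ŷ = 95 − 5·9 = 50; r = 47 − 50 = -3
x=10: ŷ = 95 − 5·10 = 45; r = 45 − 45 = 0
x=13: ŷ = 95 − 5·13 = 30; r = 35 − 30 = 5
x=14: ŷ = 95 − 5·14 = 25; r = 30 − 25 = 5
x=16: ŷ = 95 − 5·16 = 15; r = 12 − 15 = -3
x=18: ŷ = 95 − 5·18 = 5; r = 2 − 5 = -3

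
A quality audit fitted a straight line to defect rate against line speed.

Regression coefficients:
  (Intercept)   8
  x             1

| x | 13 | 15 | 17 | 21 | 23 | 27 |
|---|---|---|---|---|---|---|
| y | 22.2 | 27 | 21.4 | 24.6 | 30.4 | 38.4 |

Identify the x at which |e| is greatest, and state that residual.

x = 21, e = -4.4

x=13: ŷ = 8 + 13 = 21; e = 22.2 − 21 = 1.2
x=15: ŷ = 8 + 15 = 23; e = 27 − 23 = 4
x=17: ŷ = 8 + 17 = 25; e = 21.4 − 25 = -3.6
x=21: ŷ = 8 + 21 = 29; e = 24.6 − 29 = -4.4
x=23: ŷ = 8 + 23 = 31; e = 30.4 − 31 = -0.6
x=27: ŷ = 8 + 27 = 35; e = 38.4 − 35 = 3.4
Largest |e| is 4.4 at x = 21, residual -4.4.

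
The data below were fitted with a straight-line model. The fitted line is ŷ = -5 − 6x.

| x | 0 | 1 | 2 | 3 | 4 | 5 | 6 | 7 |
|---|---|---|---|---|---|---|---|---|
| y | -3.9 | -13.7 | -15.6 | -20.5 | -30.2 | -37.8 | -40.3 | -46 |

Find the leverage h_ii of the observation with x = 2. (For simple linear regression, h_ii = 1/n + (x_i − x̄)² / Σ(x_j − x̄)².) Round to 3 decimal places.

x̄ = (0 + 1 + 2 + 3 + 4 + 5 + 6 + 7)/8 = 3.5
Σ(x − x̄)² = 12.25 + 6.25 + 2.25 + 0.25 + 0.25 + 2.25 + 6.25 + 12.25 = 42
h = 1/8 + (-1.5)²/42 = 0.125 + 0.0535714 = 0.179

h = 0.179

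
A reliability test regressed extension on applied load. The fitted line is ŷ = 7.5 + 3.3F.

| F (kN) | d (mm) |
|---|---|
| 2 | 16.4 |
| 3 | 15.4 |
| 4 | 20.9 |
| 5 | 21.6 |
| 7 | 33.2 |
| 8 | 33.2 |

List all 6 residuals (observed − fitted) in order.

2.3, -2, 0.2, -2.4, 2.6, -0.7

F=2: ŷ = 7.5 + 3.3·2 = 14.1; e = 16.4 − 14.1 = 2.3
F=3: ŷ = 7.5 + 3.3·3 = 17.4; e = 15.4 − 17.4 = -2
F=4: ŷ = 7.5 + 3.3·4 = 20.7; e = 20.9 − 20.7 = 0.2
F=5: ŷ = 7.5 + 3.3·5 = 24; e = 21.6 − 24 = -2.4
F=7: ŷ = 7.5 + 3.3·7 = 30.6; e = 33.2 − 30.6 = 2.6
F=8: ŷ = 7.5 + 3.3·8 = 33.9; e = 33.2 − 33.9 = -0.7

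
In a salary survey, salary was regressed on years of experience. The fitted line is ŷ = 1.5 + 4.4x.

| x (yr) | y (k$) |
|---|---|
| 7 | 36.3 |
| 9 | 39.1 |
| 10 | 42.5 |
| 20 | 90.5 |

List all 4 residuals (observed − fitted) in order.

4, -2, -3, 1

x=7: ŷ = 1.5 + 4.4·7 = 32.3; r = 36.3 − 32.3 = 4
x=9: ŷ = 1.5 + 4.4·9 = 41.1; r = 39.1 − 41.1 = -2
x=10: ŷ = 1.5 + 4.4·10 = 45.5; r = 42.5 − 45.5 = -3
x=20: ŷ = 1.5 + 4.4·20 = 89.5; r = 90.5 − 89.5 = 1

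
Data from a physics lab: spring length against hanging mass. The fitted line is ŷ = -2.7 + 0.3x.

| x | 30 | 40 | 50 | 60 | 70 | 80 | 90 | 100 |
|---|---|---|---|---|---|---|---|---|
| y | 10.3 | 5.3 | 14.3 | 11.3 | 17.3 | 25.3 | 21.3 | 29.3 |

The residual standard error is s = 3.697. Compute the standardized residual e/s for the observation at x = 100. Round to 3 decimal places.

0.541

ŷ = -2.7 + 0.3·100 = 27.3
e = 29.3 − 27.3 = 2
e/s = 2 / 3.697 = 0.541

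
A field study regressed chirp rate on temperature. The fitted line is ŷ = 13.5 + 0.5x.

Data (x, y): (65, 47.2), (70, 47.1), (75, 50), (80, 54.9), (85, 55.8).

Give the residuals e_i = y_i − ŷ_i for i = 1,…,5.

1.2, -1.4, -1, 1.4, -0.2

x=65: ŷ = 13.5 + 0.5·65 = 46; e = 47.2 − 46 = 1.2
x=70: ŷ = 13.5 + 0.5·70 = 48.5; e = 47.1 − 48.5 = -1.4
x=75: ŷ = 13.5 + 0.5·75 = 51; e = 50 − 51 = -1
x=80: ŷ = 13.5 + 0.5·80 = 53.5; e = 54.9 − 53.5 = 1.4
x=85: ŷ = 13.5 + 0.5·85 = 56; e = 55.8 − 56 = -0.2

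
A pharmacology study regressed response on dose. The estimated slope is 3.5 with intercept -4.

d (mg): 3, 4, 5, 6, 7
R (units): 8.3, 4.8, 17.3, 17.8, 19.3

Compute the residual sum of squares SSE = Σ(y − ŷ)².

d=3: R̂ = -4 + 3.5·3 = 6.5; e = 8.3 − 6.5 = 1.8
d=4: R̂ = -4 + 3.5·4 = 10; e = 4.8 − 10 = -5.2
d=5: R̂ = -4 + 3.5·5 = 13.5; e = 17.3 − 13.5 = 3.8
d=6: R̂ = -4 + 3.5·6 = 17; e = 17.8 − 17 = 0.8
d=7: R̂ = -4 + 3.5·7 = 20.5; e = 19.3 − 20.5 = -1.2
SSE = 3.24 + 27.04 + 14.44 + 0.64 + 1.44 = 46.8

SSE = 46.8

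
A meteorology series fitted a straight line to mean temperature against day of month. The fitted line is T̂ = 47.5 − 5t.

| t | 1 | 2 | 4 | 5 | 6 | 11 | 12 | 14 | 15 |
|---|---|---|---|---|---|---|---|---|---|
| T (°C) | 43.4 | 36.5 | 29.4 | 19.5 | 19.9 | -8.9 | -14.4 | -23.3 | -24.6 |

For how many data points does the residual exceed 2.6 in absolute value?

2

t=1: T̂ = 47.5 − 5·1 = 42.5; r = 43.4 − 42.5 = 0.9
t=2: T̂ = 47.5 − 5·2 = 37.5; r = 36.5 − 37.5 = -1
t=4: T̂ = 47.5 − 5·4 = 27.5; r = 29.4 − 27.5 = 1.9
t=5: T̂ = 47.5 − 5·5 = 22.5; r = 19.5 − 22.5 = -3
t=6: T̂ = 47.5 − 5·6 = 17.5; r = 19.9 − 17.5 = 2.4
t=11: T̂ = 47.5 − 5·11 = -7.5; r = -8.9 − (-7.5) = -1.4
t=12: T̂ = 47.5 − 5·12 = -12.5; r = -14.4 − (-12.5) = -1.9
t=14: T̂ = 47.5 − 5·14 = -22.5; r = -23.3 − (-22.5) = -0.8
t=15: T̂ = 47.5 − 5·15 = -27.5; r = -24.6 − (-27.5) = 2.9
|r| > 2.6: t=5 (|r|=3), t=15 (|r|=2.9) → 2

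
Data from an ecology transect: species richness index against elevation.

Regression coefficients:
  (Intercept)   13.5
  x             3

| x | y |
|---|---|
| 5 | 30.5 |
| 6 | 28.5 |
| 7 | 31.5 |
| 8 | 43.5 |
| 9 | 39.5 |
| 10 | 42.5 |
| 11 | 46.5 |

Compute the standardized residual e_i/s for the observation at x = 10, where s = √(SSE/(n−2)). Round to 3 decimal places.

x=5: ŷ = 13.5 + 3·5 = 28.5; e = 30.5 − 28.5 = 2
x=6: ŷ = 13.5 + 3·6 = 31.5; e = 28.5 − 31.5 = -3
x=7: ŷ = 13.5 + 3·7 = 34.5; e = 31.5 − 34.5 = -3
x=8: ŷ = 13.5 + 3·8 = 37.5; e = 43.5 − 37.5 = 6
x=9: ŷ = 13.5 + 3·9 = 40.5; e = 39.5 − 40.5 = -1
x=10: ŷ = 13.5 + 3·10 = 43.5; e = 42.5 − 43.5 = -1
x=11: ŷ = 13.5 + 3·11 = 46.5; e = 46.5 − 46.5 = 0
SSE = 4 + 9 + 9 + 36 + 1 + 1 + 0 = 60
s = √(60/5) = 3.4641
e/s = -1 / 3.4641 = -0.289

-0.289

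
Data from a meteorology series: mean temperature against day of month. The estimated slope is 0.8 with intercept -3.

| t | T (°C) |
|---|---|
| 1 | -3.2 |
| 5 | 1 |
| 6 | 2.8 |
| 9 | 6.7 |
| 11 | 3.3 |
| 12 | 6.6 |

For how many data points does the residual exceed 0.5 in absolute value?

t=1: ŷ = -3 + 0.8·1 = -2.2; e = -3.2 − (-2.2) = -1
t=5: ŷ = -3 + 0.8·5 = 1; e = 1 − 1 = 0
t=6: ŷ = -3 + 0.8·6 = 1.8; e = 2.8 − 1.8 = 1
t=9: ŷ = -3 + 0.8·9 = 4.2; e = 6.7 − 4.2 = 2.5
t=11: ŷ = -3 + 0.8·11 = 5.8; e = 3.3 − 5.8 = -2.5
t=12: ŷ = -3 + 0.8·12 = 6.6; e = 6.6 − 6.6 = 0
|e| > 0.5: t=1 (|e|=1), t=6 (|e|=1), t=9 (|e|=2.5), t=11 (|e|=2.5) → 4

4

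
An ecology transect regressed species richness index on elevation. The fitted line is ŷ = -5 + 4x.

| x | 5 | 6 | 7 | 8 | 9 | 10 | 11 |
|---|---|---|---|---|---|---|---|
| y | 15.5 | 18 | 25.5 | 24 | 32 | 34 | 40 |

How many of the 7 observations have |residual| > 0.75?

6

x=5: ŷ = -5 + 4·5 = 15; r = 15.5 − 15 = 0.5
x=6: ŷ = -5 + 4·6 = 19; r = 18 − 19 = -1
x=7: ŷ = -5 + 4·7 = 23; r = 25.5 − 23 = 2.5
x=8: ŷ = -5 + 4·8 = 27; r = 24 − 27 = -3
x=9: ŷ = -5 + 4·9 = 31; r = 32 − 31 = 1
x=10: ŷ = -5 + 4·10 = 35; r = 34 − 35 = -1
x=11: ŷ = -5 + 4·11 = 39; r = 40 − 39 = 1
|r| > 0.75: x=6 (|r|=1), x=7 (|r|=2.5), x=8 (|r|=3), x=9 (|r|=1), x=10 (|r|=1), x=11 (|r|=1) → 6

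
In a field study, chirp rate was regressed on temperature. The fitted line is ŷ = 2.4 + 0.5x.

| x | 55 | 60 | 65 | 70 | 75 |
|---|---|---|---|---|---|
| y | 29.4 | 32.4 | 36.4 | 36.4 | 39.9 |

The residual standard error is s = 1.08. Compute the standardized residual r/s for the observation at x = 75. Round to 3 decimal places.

0.000

ŷ = 2.4 + 0.5·75 = 39.9
r = 39.9 − 39.9 = 0
r/s = 0 / 1.08 = 0.000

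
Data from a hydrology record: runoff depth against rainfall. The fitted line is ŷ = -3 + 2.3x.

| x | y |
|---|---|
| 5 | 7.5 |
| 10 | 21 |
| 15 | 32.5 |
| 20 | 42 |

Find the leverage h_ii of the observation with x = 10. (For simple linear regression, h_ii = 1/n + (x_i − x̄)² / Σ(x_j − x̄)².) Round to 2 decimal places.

h = 0.30

x̄ = (5 + 10 + 15 + 20)/4 = 12.5
Σ(x − x̄)² = 56.25 + 6.25 + 6.25 + 56.25 = 125
h = 1/4 + (-2.5)²/125 = 0.25 + 0.05 = 0.30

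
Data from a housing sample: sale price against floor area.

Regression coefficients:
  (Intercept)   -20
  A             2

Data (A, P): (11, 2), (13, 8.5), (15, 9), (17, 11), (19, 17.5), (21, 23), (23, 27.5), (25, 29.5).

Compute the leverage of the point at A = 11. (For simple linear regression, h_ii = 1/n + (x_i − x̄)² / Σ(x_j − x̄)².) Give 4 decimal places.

Ā = (11 + 13 + 15 + 17 + 19 + 21 + 23 + 25)/8 = 18
Σ(A − Ā)² = 49 + 25 + 9 + 1 + 1 + 9 + 25 + 49 = 168
h = 1/8 + (-7)²/168 = 0.125 + 0.291667 = 0.4167

h = 0.4167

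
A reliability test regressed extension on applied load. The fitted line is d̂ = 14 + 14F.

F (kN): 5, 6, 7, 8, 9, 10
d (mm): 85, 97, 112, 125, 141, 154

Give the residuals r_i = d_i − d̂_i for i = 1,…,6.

1, -1, 0, -1, 1, 0

F=5: d̂ = 14 + 14·5 = 84; r = 85 − 84 = 1
F=6: d̂ = 14 + 14·6 = 98; r = 97 − 98 = -1
F=7: d̂ = 14 + 14·7 = 112; r = 112 − 112 = 0
F=8: d̂ = 14 + 14·8 = 126; r = 125 − 126 = -1
F=9: d̂ = 14 + 14·9 = 140; r = 141 − 140 = 1
F=10: d̂ = 14 + 14·10 = 154; r = 154 − 154 = 0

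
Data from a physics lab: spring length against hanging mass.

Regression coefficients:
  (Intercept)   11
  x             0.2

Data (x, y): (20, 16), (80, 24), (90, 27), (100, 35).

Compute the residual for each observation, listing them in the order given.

1, -3, -2, 4

x=20: ŷ = 11 + 0.2·20 = 15; r = 16 − 15 = 1
x=80: ŷ = 11 + 0.2·80 = 27; r = 24 − 27 = -3
x=90: ŷ = 11 + 0.2·90 = 29; r = 27 − 29 = -2
x=100: ŷ = 11 + 0.2·100 = 31; r = 35 − 31 = 4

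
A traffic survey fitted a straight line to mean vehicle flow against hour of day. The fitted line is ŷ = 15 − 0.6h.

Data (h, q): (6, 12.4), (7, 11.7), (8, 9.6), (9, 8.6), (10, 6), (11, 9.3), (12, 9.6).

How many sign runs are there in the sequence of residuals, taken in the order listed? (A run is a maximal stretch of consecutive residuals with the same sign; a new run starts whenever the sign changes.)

h=6: ŷ = 15 − 0.6·6 = 11.4; r = 12.4 − 11.4 = 1
h=7: ŷ = 15 − 0.6·7 = 10.8; r = 11.7 − 10.8 = 0.9
h=8: ŷ = 15 − 0.6·8 = 10.2; r = 9.6 − 10.2 = -0.6
h=9: ŷ = 15 − 0.6·9 = 9.6; r = 8.6 − 9.6 = -1
h=10: ŷ = 15 − 0.6·10 = 9; r = 6 − 9 = -3
h=11: ŷ = 15 − 0.6·11 = 8.4; r = 9.3 − 8.4 = 0.9
h=12: ŷ = 15 − 0.6·12 = 7.8; r = 9.6 − 7.8 = 1.8
Signs: + + − − − + +
Runs: +×2, −×3, +×2 → 3

3 runs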